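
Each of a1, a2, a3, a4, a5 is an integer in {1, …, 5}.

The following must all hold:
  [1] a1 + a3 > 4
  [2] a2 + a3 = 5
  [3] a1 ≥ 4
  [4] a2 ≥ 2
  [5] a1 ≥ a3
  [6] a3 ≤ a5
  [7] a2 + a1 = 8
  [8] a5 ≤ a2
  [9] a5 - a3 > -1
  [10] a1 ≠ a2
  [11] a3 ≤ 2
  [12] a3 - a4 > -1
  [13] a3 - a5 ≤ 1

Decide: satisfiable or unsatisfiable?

Satisfiable

Take a1 = 5, a2 = 3, a3 = 2, a4 = 1, a5 = 3. Then constraint 1: a1 + a3 = 7; constraint 2: a2 + a3 = 5; constraint 7: a2 + a1 = 8, and every other listed constraint is also met.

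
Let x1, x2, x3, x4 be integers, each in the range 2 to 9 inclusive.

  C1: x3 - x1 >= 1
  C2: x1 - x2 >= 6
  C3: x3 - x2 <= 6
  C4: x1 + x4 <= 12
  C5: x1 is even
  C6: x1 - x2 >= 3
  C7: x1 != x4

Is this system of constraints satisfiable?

Unsatisfiable

Constraints 1, 2, and 3 give x3 − x1 ≥ 1, x1 − x2 ≥ 6, x2 − x3 ≥ -6.
Adding all 3 inequalities: the left sides telescope to 0, and the right sides sum to 1 + 6 + (-6) = 1. So 0 ≥ 1, which is false.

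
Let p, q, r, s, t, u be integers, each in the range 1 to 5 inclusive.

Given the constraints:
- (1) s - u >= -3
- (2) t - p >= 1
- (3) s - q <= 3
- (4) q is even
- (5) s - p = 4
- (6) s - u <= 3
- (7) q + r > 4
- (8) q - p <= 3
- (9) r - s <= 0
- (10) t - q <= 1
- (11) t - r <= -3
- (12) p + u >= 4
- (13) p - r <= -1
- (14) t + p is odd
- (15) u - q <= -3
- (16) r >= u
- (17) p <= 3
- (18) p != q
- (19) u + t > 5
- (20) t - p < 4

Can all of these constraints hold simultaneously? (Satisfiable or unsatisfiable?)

Unsatisfiable

Constraints 2, 6, 8, 9, 11, and 15 give q − u ≥ 3, u − s ≥ -3, s − r ≥ 0, r − t ≥ 3, t − p ≥ 1, p − q ≥ -3.
Adding all 6 inequalities: the left sides telescope to 0, and the right sides sum to 3 + (-3) + 0 + 3 + 1 + (-3) = 1. So 0 ≥ 1, which is false.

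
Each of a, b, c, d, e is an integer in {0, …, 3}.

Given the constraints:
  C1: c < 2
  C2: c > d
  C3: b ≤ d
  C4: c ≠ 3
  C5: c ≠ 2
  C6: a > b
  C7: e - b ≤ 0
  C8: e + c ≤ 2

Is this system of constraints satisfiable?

Satisfiable

The assignment a = 3, b = 0, c = 1, d = 0, e = 0 works:
  constraint 2 holds since c = 1, d = 0.
  constraint 7 holds since e - b = 0.
  constraint 8 holds since e + c = 1.
The rest check out directly.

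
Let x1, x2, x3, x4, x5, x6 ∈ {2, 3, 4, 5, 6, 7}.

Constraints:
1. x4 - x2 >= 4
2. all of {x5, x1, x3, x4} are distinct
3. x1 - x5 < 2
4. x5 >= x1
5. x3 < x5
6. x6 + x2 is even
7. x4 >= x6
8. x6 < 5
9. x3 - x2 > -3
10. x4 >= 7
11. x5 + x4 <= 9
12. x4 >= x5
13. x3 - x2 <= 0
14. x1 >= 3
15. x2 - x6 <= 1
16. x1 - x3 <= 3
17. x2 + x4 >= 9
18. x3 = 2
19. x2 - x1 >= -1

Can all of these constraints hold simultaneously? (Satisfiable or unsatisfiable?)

From constraints 4 and 14: x5 ≥ x1 ≥ 3. From constraint 10: x4 ≥ 7. Hence x5 + x4 ≥ 10. But constraint 11 requires x5 + x4 ≤ 9, and 9 < 10. Contradiction.

Unsatisfiable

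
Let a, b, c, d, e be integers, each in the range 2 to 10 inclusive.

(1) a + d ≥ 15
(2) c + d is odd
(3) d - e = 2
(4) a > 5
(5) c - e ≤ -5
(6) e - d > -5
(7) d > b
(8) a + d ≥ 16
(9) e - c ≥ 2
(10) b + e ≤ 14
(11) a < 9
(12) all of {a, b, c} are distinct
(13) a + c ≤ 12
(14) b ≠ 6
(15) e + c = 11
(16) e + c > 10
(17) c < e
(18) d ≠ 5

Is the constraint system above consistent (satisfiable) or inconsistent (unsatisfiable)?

Satisfiable

Try a = 8, b = 5, c = 3, d = 10, e = 8.
Check constraint 1: a + d = 18; constraint 3: d - e = 2. The remaining constraints are straightforward to verify.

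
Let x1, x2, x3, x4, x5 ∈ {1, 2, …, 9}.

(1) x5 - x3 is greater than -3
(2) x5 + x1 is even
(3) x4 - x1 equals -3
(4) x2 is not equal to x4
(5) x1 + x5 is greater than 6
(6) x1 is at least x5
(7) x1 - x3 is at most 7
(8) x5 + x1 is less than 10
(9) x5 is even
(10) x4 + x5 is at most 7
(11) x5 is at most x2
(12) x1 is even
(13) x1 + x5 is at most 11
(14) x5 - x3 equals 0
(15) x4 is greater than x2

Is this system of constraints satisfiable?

One satisfying assignment is x1 = 6, x2 = 2, x3 = 2, x4 = 3, x5 = 2.
For the less obvious constraints — constraint 1: x5 - x3 = 0; constraint 3: x4 - x1 = -3 — and the others hold by inspection.

Satisfiable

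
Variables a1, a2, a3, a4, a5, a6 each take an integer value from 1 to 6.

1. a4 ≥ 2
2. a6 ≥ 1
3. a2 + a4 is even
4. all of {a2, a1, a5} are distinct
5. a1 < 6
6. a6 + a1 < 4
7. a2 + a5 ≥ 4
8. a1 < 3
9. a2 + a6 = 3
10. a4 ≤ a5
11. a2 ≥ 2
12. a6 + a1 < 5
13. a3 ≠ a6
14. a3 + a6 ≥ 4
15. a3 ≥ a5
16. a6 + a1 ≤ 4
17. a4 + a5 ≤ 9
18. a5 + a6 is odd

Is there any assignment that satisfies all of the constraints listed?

Satisfiable

The assignment a1 = 1, a2 = 2, a3 = 4, a4 = 4, a5 = 4, a6 = 1 works:
  constraint 6 holds since a6 + a1 = 2.
  constraint 7 holds since a2 + a5 = 6.
The rest check out directly.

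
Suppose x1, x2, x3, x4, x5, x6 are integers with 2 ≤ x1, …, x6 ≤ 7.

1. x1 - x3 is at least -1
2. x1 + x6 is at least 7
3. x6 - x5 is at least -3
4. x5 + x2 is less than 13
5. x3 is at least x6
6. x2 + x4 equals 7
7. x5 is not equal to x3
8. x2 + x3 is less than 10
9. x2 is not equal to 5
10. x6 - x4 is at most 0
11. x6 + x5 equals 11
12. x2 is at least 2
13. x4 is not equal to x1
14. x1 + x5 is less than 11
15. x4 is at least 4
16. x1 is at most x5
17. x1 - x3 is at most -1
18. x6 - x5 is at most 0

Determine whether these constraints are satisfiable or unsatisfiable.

One satisfying assignment is x1 = 3, x2 = 3, x3 = 4, x4 = 4, x5 = 7, x6 = 4.
For the less obvious constraints — constraint 1: x1 - x3 = -1; constraint 2: x1 + x6 = 7; constraint 3: x6 - x5 = -3 — and the others hold by inspection.

Satisfiable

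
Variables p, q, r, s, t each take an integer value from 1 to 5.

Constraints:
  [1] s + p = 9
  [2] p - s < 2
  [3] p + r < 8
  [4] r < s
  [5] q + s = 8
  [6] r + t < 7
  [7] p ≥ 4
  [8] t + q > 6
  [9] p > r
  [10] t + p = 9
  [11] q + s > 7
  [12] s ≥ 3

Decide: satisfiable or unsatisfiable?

Satisfiable

The assignment p = 5, q = 4, r = 1, s = 4, t = 4 works:
  constraint 1 holds since s + p = 9.
  constraint 2 holds since p - s = 1.
The rest check out directly.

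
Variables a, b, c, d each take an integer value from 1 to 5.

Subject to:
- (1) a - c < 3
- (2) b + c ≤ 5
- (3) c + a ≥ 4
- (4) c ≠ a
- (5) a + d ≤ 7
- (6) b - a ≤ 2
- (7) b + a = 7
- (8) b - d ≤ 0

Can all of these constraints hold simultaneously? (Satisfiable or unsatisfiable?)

Setting (a, b, c, d) = (3, 4, 1, 4) satisfies everything: constraint 1: a - c = 2; constraint 2: b + c = 5; constraint 3: c + a = 4, and the others follow.

Satisfiable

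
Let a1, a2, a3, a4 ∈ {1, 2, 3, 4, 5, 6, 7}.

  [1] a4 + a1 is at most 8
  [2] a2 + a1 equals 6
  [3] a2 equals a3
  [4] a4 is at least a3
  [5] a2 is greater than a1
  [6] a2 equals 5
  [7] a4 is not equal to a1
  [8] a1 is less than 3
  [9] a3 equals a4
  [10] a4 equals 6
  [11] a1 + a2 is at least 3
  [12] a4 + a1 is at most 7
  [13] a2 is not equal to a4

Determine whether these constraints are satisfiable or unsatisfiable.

Constraint 6 fixes a2 = 5 and constraint 10 fixes a4 = 6. Constraints 3 and 9 give a2 = a3 = a4, so a2 = a4. But 5 ≠ 6 — contradiction.

Unsatisfiable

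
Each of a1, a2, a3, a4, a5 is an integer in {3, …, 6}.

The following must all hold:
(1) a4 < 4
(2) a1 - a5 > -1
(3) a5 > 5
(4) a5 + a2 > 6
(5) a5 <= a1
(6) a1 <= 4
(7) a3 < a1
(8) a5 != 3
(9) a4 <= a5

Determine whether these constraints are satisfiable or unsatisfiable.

From constraint 3: a5 ≥ 6. From constraints 5 and 6: a5 ≤ a1 and a1 ≤ 4, so a5 ≤ 4. But 4 < 6, so no value of a5 works.

Unsatisfiable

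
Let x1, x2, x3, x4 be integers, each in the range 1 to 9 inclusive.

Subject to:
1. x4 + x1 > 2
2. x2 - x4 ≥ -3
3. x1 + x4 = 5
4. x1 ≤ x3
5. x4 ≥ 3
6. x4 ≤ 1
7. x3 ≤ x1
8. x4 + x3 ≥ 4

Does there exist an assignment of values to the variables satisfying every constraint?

From constraint 5: x4 ≥ 3. From constraint 6: x4 ≤ 1. But 1 < 3, so no value of x4 works.

Unsatisfiable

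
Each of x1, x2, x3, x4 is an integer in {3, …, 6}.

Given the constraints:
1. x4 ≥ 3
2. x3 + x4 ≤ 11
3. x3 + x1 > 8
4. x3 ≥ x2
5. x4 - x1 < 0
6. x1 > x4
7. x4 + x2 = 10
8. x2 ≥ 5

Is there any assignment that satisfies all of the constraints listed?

Satisfiable

The assignment x1 = 5, x2 = 6, x3 = 6, x4 = 4 works:
  constraint 2 holds since x3 + x4 = 10.
  constraint 3 holds since x3 + x1 = 11.
  constraint 5 holds since x4 - x1 = -1.
The rest check out directly.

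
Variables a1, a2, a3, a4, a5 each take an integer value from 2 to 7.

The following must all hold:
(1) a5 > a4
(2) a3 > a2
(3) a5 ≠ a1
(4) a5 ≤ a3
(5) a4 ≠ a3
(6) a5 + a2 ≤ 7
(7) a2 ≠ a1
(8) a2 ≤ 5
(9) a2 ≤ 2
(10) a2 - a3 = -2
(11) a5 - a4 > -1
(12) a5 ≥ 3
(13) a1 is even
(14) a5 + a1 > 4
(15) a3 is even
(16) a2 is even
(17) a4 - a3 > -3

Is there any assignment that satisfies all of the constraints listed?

One satisfying assignment is a1 = 4, a2 = 2, a3 = 4, a4 = 2, a5 = 3.
For the less obvious constraints — constraint 6: a5 + a2 = 5; constraint 10: a2 - a3 = -2 — and the others hold by inspection.

Satisfiable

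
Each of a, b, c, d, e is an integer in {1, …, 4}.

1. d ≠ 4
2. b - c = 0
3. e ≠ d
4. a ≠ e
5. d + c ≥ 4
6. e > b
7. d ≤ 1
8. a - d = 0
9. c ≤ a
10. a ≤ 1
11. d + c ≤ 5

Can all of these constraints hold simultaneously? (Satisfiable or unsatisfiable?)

Unsatisfiable

From constraint 7: d ≤ 1. From constraints 9 and 10: c ≤ a ≤ 1. Hence d + c ≤ 2. But constraint 5 requires d + c ≥ 4, and 4 > 2. Contradiction.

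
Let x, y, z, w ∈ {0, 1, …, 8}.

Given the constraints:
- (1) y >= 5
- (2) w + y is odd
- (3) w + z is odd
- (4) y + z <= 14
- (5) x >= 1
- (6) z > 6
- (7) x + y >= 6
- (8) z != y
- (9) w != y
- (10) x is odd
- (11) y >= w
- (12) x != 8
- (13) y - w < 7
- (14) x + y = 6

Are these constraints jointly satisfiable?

Try x = 1, y = 5, z = 7, w = 0.
Check constraint 4: y + z = 12; constraint 7: x + y = 6. The remaining constraints are straightforward to verify.

Satisfiable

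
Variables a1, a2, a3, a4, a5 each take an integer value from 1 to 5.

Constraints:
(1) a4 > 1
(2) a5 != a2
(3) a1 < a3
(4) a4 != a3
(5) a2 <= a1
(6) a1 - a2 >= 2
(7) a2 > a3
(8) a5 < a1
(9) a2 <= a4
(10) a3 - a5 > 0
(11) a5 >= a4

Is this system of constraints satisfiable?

Constraints 3, 7, 8, 9, and 11 give a5 < a1, a1 < a3, a3 < a2, a2 ≤ a4, a4 ≤ a5. Chaining: a5 < a1 < a3 < a2 ≤ a4 ≤ a5, which forces a5 < a5 — impossible.

Unsatisfiable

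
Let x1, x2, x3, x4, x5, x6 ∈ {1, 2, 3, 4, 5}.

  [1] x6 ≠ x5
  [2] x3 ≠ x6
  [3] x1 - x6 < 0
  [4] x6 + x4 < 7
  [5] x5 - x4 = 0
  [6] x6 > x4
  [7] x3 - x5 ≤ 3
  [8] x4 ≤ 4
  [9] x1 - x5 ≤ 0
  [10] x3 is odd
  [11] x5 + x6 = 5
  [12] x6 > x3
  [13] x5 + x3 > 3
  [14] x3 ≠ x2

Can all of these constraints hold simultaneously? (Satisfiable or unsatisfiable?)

Satisfiable

Setting (x1, x2, x3, x4, x5, x6) = (1, 4, 3, 1, 1, 4) satisfies everything: constraint 3: x1 - x6 = -3; constraint 4: x6 + x4 = 5; constraint 5: x5 - x4 = 0, and the others follow.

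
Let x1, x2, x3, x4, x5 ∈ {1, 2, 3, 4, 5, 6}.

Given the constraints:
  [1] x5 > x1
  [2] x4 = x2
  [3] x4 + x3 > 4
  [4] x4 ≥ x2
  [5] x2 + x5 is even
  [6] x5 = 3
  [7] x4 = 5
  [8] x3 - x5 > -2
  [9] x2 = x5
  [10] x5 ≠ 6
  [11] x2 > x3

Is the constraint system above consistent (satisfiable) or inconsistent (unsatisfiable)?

Unsatisfiable

Constraint 7 fixes x4 = 5 and constraint 6 fixes x5 = 3. Constraints 2 and 9 give x4 = x2 = x5, so x4 = x5. But 5 ≠ 3 — contradiction.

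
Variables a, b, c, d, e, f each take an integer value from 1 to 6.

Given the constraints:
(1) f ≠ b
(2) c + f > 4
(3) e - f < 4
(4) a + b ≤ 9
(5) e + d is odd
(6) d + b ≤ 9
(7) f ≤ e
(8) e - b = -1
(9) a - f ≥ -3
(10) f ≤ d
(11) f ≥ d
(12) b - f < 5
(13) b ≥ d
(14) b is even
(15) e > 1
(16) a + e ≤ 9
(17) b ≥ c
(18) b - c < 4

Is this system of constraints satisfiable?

Satisfiable

Try a = 2, b = 6, c = 3, d = 2, e = 5, f = 2.
Check constraint 2: c + f = 5; constraint 3: e - f = 3. The remaining constraints are straightforward to verify.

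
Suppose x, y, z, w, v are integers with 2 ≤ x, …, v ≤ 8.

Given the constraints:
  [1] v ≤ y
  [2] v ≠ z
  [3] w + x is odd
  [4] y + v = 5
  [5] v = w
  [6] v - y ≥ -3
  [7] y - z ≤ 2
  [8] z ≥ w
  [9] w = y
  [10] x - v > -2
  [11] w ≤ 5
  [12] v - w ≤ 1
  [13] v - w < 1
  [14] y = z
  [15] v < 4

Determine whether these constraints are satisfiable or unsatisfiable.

From constraints 5, 9, and 14, v = w = y = z, so v = z. But constraint 2 says v ≠ z. Contradiction.

Unsatisfiable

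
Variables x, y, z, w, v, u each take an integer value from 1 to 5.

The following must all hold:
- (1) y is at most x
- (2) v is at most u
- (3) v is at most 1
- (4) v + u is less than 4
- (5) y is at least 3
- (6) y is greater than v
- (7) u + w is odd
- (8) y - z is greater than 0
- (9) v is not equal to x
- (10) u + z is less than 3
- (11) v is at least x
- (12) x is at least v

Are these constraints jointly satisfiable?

Unsatisfiable

From constraints 1 and 5: x ≥ y and y ≥ 3, so x ≥ 3. From constraints 3 and 11: x ≤ v and v ≤ 1, so x ≤ 1. But 1 < 3, so no value of x works.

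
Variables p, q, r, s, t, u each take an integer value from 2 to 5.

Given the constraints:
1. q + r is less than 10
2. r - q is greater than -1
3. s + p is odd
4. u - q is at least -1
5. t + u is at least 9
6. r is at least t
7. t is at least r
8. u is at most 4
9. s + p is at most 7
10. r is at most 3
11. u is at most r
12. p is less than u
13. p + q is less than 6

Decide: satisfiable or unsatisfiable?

From constraints 6 and 10: t ≤ r ≤ 3. From constraint 8: u ≤ 4. Hence t + u ≤ 7. But constraint 5 requires t + u ≥ 9, and 9 > 7. Contradiction.

Unsatisfiable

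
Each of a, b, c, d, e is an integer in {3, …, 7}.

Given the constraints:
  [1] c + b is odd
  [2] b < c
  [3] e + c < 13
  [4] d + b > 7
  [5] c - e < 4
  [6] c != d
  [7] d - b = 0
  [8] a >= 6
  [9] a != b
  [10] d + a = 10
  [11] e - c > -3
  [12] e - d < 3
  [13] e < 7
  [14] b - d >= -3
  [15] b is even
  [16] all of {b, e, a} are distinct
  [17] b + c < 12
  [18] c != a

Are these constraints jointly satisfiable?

Try a = 6, b = 4, c = 7, d = 4, e = 5.
Check constraint 3: e + c = 12; constraint 4: d + b = 8. The remaining constraints are straightforward to verify.

Satisfiable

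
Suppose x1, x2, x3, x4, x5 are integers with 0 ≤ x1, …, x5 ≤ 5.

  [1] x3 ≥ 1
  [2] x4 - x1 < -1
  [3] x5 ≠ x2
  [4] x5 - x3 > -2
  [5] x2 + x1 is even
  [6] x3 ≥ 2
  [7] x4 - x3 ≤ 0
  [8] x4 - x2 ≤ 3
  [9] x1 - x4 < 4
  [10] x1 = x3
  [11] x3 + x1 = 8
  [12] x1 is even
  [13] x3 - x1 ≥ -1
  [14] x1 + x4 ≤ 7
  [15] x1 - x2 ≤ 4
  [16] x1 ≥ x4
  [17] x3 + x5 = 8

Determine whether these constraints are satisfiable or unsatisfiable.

Satisfiable

Take x1 = 4, x2 = 0, x3 = 4, x4 = 1, x5 = 4. Then constraint 2: x4 - x1 = -3; constraint 4: x5 - x3 = 0, and every other listed constraint is also met.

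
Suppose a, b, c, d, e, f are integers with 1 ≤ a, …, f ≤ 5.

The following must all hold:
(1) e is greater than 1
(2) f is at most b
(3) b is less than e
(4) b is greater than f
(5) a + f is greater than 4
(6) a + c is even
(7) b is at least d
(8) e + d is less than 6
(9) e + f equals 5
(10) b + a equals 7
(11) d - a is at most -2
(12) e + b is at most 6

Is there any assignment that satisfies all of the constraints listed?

Satisfiable

Try a = 5, b = 2, c = 3, d = 1, e = 4, f = 1.
Check constraint 5: a + f = 6; constraint 8: e + d = 5; constraint 9: e + f = 5. The remaining constraints are straightforward to verify.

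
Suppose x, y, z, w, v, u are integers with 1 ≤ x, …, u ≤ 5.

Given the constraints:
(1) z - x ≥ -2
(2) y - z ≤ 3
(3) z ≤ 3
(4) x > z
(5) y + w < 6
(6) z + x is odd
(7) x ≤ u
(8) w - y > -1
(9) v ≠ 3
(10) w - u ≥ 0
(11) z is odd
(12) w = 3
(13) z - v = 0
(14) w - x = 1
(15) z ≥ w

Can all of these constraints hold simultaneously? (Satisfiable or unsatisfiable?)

Constraints 4, 7, 10, and 15 give x ≤ u, u ≤ w, w ≤ z, z < x. Chaining: x ≤ u ≤ w ≤ z < x, which forces x < x — impossible.

Unsatisfiable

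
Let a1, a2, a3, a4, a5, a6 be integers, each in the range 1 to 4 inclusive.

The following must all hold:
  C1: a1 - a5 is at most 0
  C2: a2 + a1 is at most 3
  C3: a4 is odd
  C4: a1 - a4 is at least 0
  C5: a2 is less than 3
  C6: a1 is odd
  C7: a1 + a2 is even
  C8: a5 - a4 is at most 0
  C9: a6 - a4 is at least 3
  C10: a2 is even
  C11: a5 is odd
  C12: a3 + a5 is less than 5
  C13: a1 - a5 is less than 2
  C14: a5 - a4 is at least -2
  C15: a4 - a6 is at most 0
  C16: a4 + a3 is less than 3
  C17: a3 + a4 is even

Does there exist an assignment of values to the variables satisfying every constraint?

Constraint 6 makes a1 odd and constraint 10 makes a2 even, so a1 + a2 must be odd. Constraint 7 says a1 + a2 is even — contradiction.

Unsatisfiable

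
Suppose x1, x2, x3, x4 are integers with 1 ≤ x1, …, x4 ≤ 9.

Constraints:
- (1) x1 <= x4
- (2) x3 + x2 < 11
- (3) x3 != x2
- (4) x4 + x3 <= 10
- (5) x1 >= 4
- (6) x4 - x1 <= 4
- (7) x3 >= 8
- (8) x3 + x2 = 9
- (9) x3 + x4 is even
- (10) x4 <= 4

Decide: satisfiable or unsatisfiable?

Unsatisfiable

From constraints 1 and 5: x4 ≥ x1 ≥ 4. From constraint 7: x3 ≥ 8. Hence x4 + x3 ≥ 12. But constraint 4 requires x4 + x3 ≤ 10, and 10 < 12. Contradiction.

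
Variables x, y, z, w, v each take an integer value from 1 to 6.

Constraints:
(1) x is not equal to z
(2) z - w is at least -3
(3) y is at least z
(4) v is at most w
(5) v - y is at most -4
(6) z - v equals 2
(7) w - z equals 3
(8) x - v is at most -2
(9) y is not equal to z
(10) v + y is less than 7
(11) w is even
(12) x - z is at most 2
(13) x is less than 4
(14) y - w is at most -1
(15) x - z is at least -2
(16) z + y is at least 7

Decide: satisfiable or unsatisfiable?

Constraints 2, 5, 8, 14, and 15 give v − x ≥ 2, x − z ≥ -2, z − w ≥ -3, w − y ≥ 1, y − v ≥ 4.
Adding all 5 inequalities: the left sides telescope to 0, and the right sides sum to 2 + (-2) + (-3) + 1 + 4 = 2. So 0 ≥ 2, which is false.

Unsatisfiable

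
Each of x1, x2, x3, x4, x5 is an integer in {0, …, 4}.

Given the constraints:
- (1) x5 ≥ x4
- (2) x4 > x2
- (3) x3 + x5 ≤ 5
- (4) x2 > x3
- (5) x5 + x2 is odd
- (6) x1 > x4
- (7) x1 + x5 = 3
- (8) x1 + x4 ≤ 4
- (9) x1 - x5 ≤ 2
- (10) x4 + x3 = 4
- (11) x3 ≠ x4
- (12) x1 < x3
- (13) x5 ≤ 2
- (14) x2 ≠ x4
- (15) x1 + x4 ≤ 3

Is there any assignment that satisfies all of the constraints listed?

Constraints 2, 4, 6, and 12 give x2 < x4, x4 < x1, x1 < x3, x3 < x2. Chaining: x2 < x4 < x1 < x3 < x2, which forces x2 < x2 — impossible.

Unsatisfiable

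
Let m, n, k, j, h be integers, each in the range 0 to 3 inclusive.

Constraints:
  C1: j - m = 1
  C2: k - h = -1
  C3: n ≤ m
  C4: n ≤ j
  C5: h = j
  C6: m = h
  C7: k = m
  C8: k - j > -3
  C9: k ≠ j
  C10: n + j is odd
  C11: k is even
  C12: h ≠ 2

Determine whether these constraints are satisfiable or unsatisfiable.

From constraints 5, 6, and 7, k = m = h = j, so k = j. But constraint 9 says k ≠ j. Contradiction.

Unsatisfiable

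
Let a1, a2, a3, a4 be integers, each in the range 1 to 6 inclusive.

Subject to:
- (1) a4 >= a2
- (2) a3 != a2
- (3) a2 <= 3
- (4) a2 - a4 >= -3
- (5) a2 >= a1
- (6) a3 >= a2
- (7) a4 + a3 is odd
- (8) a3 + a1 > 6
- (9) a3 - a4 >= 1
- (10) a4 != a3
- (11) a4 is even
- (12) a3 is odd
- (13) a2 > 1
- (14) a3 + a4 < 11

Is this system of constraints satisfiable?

Satisfiable

The assignment a1 = 2, a2 = 2, a3 = 5, a4 = 4 works:
  constraint 4 holds since a2 - a4 = -2.
  constraint 8 holds since a3 + a1 = 7.
The rest check out directly.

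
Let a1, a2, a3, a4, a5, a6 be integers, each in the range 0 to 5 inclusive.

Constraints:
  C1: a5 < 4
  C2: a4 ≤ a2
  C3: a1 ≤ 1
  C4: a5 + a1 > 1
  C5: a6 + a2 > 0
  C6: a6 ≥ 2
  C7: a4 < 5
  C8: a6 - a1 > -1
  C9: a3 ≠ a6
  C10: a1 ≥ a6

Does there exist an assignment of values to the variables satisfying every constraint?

Unsatisfiable

From constraint 6: a6 ≥ 2. From constraints 3 and 10: a6 ≤ a1 and a1 ≤ 1, so a6 ≤ 1. But 1 < 2, so no value of a6 works.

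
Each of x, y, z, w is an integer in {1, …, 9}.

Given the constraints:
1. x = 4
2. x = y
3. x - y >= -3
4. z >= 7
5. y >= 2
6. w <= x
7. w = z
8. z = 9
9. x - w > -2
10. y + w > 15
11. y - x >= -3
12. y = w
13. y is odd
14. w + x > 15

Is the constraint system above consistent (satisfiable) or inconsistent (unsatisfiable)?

Constraint 1 fixes x = 4 and constraint 8 fixes z = 9. Constraints 2, 7, and 12 give x = y = w = z, so x = z. But 4 ≠ 9 — contradiction.

Unsatisfiable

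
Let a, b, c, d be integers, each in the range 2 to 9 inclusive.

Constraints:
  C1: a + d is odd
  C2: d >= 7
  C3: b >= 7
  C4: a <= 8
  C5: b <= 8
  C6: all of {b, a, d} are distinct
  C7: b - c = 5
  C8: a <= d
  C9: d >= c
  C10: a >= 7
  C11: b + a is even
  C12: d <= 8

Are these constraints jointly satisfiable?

Unsatisfiable

Constraints 2, 3, 4, 5, 10, and 12 confine each of b, a, d to the 2 values {7, 8}.
Constraint 6 requires all 3 of them to be distinct, but only 2 values are available — impossible by the pigeonhole principle.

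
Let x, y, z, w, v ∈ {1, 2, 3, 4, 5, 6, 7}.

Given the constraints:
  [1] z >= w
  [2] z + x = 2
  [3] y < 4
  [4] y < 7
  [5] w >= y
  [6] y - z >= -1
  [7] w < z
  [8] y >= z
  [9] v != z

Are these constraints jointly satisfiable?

Unsatisfiable

Constraints 5, 7, and 8 give y ≤ w, w < z, z ≤ y. Chaining: y ≤ w < z ≤ y, which forces y < y — impossible.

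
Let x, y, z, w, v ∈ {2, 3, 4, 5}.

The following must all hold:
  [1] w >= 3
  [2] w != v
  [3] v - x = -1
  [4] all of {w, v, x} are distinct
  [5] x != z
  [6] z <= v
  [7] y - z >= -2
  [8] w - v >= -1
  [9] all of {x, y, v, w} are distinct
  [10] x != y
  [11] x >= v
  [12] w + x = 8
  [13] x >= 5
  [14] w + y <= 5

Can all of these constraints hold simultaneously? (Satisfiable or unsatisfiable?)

Satisfiable

Take x = 5, y = 2, z = 3, w = 3, v = 4. Then constraint 3: v - x = -1; constraint 7: y - z = -1; constraint 8: w - v = -1, and every other listed constraint is also met.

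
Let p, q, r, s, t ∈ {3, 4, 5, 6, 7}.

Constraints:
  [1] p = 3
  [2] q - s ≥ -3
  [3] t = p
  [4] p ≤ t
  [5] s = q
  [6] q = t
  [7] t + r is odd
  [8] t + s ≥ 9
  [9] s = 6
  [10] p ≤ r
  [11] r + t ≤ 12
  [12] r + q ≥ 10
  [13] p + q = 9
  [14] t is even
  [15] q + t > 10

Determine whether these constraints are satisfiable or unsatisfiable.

Unsatisfiable

Constraint 9 fixes s = 6 and constraint 1 fixes p = 3. Constraints 3, 5, and 6 give s = q = t = p, so s = p. But 6 ≠ 3 — contradiction.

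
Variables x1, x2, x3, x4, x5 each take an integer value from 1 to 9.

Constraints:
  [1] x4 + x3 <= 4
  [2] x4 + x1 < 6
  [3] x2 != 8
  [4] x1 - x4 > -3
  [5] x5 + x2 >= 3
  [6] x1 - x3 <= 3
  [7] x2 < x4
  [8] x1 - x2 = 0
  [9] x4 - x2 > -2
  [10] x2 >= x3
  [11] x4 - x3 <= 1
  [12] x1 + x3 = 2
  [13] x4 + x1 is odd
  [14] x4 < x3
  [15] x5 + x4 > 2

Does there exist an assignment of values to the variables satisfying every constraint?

Unsatisfiable

Constraints 7, 10, and 14 give x4 < x3, x3 ≤ x2, x2 < x4. Chaining: x4 < x3 ≤ x2 < x4, which forces x4 < x4 — impossible.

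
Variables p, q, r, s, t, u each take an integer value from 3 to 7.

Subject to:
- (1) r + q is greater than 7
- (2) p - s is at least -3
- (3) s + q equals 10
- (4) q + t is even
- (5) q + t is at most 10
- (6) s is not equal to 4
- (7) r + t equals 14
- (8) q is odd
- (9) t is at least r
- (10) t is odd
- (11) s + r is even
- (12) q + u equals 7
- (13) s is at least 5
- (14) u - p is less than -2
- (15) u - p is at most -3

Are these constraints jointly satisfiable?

One satisfying assignment is p = 7, q = 3, r = 7, s = 7, t = 7, u = 4.
For the less obvious constraints — constraint 1: r + q = 10; constraint 2: p - s = 0; constraint 3: s + q = 10 — and the others hold by inspection.

Satisfiable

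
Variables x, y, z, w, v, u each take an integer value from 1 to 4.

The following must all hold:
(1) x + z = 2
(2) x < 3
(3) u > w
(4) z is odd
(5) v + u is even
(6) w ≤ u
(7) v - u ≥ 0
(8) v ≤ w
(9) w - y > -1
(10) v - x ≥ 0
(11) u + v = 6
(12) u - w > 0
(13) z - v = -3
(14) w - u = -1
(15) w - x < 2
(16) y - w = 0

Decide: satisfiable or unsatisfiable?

Unsatisfiable

Constraints 7, 8, and 12 give v ≤ w, w < u, u ≤ v. Chaining: v ≤ w < u ≤ v, which forces v < v — impossible.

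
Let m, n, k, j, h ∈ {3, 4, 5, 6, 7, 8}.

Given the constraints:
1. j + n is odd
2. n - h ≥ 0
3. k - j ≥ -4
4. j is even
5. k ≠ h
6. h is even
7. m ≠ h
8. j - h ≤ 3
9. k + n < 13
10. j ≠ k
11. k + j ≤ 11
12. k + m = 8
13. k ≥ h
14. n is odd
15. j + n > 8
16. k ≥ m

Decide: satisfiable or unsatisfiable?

Try m = 3, n = 5, k = 5, j = 6, h = 4.
Check constraint 2: n - h = 1; constraint 3: k - j = -1. The remaining constraints are straightforward to verify.

Satisfiable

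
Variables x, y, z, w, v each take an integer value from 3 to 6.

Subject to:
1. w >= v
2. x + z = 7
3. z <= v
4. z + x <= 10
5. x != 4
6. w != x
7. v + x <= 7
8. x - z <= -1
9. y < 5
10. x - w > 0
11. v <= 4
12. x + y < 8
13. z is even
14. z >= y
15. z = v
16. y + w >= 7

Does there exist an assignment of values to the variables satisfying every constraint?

Unsatisfiable

Constraints 1, 3, 8, and 10 give z ≤ v, v ≤ w, w < x, x < z. Chaining: z ≤ v ≤ w < x < z, which forces z < z — impossible.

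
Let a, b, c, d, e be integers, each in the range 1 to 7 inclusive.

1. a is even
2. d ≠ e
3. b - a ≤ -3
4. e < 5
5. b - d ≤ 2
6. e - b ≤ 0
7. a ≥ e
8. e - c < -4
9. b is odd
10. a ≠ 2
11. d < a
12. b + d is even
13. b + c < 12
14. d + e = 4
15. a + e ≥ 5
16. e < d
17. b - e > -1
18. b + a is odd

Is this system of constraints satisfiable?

Setting (a, b, c, d, e) = (6, 3, 6, 3, 1) satisfies everything: constraint 3: b - a = -3; constraint 5: b - d = 0; constraint 6: e - b = -2, and the others follow.

Satisfiable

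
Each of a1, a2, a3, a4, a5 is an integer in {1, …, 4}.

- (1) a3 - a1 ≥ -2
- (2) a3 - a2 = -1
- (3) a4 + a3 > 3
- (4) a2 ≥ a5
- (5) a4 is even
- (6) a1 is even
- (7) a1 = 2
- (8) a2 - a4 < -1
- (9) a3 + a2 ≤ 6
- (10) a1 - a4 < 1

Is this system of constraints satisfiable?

The assignment a1 = 2, a2 = 2, a3 = 1, a4 = 4, a5 = 2 works:
  constraint 1 holds since a3 - a1 = -1.
  constraint 2 holds since a3 - a2 = -1.
The rest check out directly.

Satisfiable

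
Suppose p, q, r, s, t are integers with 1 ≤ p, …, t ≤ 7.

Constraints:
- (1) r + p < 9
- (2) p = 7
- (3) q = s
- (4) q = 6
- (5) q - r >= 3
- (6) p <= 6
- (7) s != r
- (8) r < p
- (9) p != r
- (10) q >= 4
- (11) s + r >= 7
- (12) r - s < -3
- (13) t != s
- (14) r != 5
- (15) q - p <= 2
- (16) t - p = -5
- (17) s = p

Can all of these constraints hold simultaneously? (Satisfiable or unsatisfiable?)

Constraint 4 fixes q = 6 and constraint 2 fixes p = 7. Constraints 3 and 17 give q = s = p, so q = p. But 6 ≠ 7 — contradiction.

Unsatisfiable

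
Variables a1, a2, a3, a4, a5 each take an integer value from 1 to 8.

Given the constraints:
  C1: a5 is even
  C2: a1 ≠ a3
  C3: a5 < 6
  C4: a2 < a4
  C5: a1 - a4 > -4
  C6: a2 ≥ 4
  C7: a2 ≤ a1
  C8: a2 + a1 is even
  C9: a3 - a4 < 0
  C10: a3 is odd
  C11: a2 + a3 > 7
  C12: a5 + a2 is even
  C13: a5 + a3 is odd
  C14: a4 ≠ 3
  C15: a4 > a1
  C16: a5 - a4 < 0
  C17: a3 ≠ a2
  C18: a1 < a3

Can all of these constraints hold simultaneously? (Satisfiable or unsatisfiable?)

Try a1 = 4, a2 = 4, a3 = 5, a4 = 6, a5 = 4.
Check constraint 5: a1 - a4 = -2; constraint 9: a3 - a4 = -1; constraint 11: a2 + a3 = 9. The remaining constraints are straightforward to verify.

Satisfiable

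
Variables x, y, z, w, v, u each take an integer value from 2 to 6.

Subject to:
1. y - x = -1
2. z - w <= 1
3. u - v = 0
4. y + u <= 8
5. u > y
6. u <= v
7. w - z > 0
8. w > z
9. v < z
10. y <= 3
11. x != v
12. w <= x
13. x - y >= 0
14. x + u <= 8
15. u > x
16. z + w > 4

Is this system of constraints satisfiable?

Unsatisfiable

Constraints 6, 8, 9, 12, and 15 give u ≤ v, v < z, z < w, w ≤ x, x < u. Chaining: u ≤ v < z < w ≤ x < u, which forces u < u — impossible.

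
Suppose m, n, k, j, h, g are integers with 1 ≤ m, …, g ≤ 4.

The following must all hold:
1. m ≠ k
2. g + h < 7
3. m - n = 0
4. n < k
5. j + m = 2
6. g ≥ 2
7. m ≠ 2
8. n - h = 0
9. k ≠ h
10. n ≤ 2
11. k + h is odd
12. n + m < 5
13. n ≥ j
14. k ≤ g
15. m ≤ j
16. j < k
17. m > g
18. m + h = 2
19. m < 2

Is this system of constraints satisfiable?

Constraints 14, 15, 16, and 17 give k ≤ g, g < m, m ≤ j, j < k. Chaining: k ≤ g < m ≤ j < k, which forces k < k — impossible.

Unsatisfiable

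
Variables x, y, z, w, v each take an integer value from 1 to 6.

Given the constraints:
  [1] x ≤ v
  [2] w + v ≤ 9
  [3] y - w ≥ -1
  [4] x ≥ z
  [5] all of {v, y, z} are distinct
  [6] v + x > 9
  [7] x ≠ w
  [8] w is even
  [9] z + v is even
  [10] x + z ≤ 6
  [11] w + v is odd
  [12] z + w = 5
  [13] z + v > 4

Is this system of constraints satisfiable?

Take x = 5, y = 6, z = 1, w = 4, v = 5. Then constraint 2: w + v = 9; constraint 3: y - w = 2, and every other listed constraint is also met.

Satisfiable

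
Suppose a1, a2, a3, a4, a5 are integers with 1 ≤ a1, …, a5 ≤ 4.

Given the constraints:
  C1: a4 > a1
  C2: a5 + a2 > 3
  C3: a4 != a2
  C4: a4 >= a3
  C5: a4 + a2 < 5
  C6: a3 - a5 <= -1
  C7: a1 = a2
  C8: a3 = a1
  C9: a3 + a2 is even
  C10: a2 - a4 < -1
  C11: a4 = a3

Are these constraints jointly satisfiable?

From constraints 7, 8, and 11, a4 = a3 = a1 = a2, so a4 = a2. But constraint 3 says a4 ≠ a2. Contradiction.

Unsatisfiable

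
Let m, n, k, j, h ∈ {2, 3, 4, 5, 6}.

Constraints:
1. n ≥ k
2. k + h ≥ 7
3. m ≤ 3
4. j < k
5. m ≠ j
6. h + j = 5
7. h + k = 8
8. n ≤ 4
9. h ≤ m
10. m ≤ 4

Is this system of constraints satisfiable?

From constraints 3 and 9: h ≤ m ≤ 3. From constraints 1 and 8: k ≤ n ≤ 4. Hence h + k ≤ 7. But constraint 7 requires h + k = 8, and 8 > 7. Contradiction.

Unsatisfiable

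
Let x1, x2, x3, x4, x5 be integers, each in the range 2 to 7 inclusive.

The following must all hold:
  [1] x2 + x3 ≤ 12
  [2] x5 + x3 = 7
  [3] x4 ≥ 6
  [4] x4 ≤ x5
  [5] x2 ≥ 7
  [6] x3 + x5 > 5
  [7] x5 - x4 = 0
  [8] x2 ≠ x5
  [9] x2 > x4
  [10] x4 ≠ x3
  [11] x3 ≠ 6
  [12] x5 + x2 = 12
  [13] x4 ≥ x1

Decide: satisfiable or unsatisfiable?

Unsatisfiable

From constraints 3 and 4: x5 ≥ x4 ≥ 6. From constraint 5: x2 ≥ 7. Hence x5 + x2 ≥ 13. But constraint 12 requires x5 + x2 = 12, and 12 < 13. Contradiction.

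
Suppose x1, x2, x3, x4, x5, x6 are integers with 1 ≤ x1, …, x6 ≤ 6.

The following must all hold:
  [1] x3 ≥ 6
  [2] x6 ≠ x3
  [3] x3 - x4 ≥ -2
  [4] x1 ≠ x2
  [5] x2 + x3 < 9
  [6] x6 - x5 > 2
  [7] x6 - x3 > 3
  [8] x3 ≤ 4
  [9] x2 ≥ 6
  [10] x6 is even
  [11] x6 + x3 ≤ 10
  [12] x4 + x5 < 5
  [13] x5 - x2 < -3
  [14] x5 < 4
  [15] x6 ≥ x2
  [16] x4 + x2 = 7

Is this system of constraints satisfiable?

From constraints 9 and 15: x6 ≥ x2 ≥ 6. From constraint 1: x3 ≥ 6. Hence x6 + x3 ≥ 12. But constraint 11 requires x6 + x3 ≤ 10, and 10 < 12. Contradiction.

Unsatisfiable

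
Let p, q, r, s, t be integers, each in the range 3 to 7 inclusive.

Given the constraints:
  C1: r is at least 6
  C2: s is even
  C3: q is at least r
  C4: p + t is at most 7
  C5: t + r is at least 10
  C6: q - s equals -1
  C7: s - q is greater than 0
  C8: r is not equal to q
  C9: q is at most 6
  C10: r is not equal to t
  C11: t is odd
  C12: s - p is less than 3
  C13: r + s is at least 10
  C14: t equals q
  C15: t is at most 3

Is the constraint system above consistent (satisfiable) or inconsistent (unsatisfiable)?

Unsatisfiable

From constraint 15: t ≤ 3. From constraints 3 and 9: r ≤ q ≤ 6. Hence t + r ≤ 9. But constraint 5 requires t + r ≥ 10, and 10 > 9. Contradiction.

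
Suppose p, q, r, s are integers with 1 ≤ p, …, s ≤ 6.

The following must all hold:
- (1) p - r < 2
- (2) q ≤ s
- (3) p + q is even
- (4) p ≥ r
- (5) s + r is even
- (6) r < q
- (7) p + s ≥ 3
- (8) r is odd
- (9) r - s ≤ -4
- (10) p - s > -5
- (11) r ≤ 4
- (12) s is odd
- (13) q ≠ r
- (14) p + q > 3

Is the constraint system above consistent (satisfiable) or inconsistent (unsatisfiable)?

Satisfiable

The assignment p = 1, q = 3, r = 1, s = 5 works:
  constraint 1 holds since p - r = 0.
  constraint 7 holds since p + s = 6.
  constraint 9 holds since r - s = -4.
The rest check out directly.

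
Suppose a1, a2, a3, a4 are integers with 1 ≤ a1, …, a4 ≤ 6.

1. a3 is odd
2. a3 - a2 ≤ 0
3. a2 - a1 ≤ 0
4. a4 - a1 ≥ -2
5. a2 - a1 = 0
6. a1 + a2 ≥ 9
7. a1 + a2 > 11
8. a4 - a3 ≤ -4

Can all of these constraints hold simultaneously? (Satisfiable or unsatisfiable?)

Unsatisfiable

Constraints 2, 3, 4, and 8 give a2 − a3 ≥ 0, a3 − a4 ≥ 4, a4 − a1 ≥ -2, a1 − a2 ≥ 0.
Adding all 4 inequalities: the left sides telescope to 0, and the right sides sum to 0 + 4 + (-2) + 0 = 2. So 0 ≥ 2, which is false.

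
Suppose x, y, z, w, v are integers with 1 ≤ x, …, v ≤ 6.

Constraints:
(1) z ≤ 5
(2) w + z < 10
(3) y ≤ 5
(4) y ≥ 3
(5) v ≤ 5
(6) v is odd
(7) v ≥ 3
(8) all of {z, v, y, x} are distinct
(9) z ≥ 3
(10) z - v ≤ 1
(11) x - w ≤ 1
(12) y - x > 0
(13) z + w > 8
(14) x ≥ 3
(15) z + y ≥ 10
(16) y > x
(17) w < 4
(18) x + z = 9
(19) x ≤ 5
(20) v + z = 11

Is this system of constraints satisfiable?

Constraints 1, 3, 4, 5, 7, 9, 14, and 19 confine each of z, v, y, x to the 3 values {3, …, 5}.
Constraint 8 requires all 4 of them to be distinct, but only 3 values are available — impossible by the pigeonhole principle.

Unsatisfiable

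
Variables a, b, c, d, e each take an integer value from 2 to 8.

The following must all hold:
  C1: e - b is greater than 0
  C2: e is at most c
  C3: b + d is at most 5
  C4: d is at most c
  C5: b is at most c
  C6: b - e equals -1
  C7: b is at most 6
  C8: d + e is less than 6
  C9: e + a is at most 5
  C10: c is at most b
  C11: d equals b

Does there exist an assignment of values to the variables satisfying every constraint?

Unsatisfiable

Constraints 1, 2, and 10 give e ≤ c, c ≤ b, b < e. Chaining: e ≤ c ≤ b < e, which forces e < e — impossible.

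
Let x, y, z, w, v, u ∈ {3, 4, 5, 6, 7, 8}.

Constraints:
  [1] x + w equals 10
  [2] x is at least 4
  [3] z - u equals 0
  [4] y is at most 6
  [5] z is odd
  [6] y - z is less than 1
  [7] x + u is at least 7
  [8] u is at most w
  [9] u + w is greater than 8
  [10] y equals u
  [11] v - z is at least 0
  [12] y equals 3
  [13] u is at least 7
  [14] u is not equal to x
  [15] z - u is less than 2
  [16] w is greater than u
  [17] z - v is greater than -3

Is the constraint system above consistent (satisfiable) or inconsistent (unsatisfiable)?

Unsatisfiable

From constraint 2: x ≥ 4. From constraints 8 and 13: w ≥ u ≥ 7. Hence x + w ≥ 11. But constraint 1 requires x + w = 10, and 10 < 11. Contradiction.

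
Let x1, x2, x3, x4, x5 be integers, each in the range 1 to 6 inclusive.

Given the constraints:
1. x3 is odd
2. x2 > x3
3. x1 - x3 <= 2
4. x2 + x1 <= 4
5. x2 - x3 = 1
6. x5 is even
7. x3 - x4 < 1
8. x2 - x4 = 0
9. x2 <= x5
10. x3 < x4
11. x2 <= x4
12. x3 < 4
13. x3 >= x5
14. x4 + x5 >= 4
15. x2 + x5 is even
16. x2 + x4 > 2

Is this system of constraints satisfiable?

Constraints 2, 9, and 13 give x5 ≤ x3, x3 < x2, x2 ≤ x5. Chaining: x5 ≤ x3 < x2 ≤ x5, which forces x5 < x5 — impossible.

Unsatisfiable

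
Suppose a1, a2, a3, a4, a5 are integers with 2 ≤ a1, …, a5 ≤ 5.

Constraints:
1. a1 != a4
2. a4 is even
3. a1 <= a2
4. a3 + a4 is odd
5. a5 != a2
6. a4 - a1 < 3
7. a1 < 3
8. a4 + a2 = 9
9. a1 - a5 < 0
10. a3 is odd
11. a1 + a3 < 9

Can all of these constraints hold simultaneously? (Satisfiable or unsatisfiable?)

Try a1 = 2, a2 = 5, a3 = 5, a4 = 4, a5 = 3.
Check constraint 6: a4 - a1 = 2; constraint 8: a4 + a2 = 9; constraint 9: a1 - a5 = -1. The remaining constraints are straightforward to verify.

Satisfiable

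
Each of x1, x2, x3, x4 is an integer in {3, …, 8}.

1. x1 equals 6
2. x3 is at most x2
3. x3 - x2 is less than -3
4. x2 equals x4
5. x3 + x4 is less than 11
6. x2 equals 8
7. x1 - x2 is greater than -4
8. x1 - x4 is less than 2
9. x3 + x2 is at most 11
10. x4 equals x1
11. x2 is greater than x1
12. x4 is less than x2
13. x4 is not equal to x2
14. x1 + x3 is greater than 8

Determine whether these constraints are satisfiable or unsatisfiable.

Constraint 6 fixes x2 = 8 and constraint 1 fixes x1 = 6. Constraints 4 and 10 give x2 = x4 = x1, so x2 = x1. But 8 ≠ 6 — contradiction.

Unsatisfiable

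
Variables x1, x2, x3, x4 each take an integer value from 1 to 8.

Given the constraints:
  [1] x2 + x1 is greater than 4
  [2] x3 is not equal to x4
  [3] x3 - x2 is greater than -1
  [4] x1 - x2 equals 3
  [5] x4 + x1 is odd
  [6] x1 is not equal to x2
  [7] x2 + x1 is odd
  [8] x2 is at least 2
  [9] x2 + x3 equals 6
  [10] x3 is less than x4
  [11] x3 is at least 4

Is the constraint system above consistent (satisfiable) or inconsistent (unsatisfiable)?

Take x1 = 5, x2 = 2, x3 = 4, x4 = 8. Then constraint 1: x2 + x1 = 7; constraint 3: x3 - x2 = 2, and every other listed constraint is also met.

Satisfiable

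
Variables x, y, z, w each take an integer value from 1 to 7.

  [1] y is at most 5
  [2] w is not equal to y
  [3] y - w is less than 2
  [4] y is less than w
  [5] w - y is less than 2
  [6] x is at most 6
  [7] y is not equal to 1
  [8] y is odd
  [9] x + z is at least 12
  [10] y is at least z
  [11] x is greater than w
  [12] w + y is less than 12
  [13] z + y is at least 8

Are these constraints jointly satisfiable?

From constraint 6: x ≤ 6. From constraints 1 and 10: z ≤ y ≤ 5. Hence x + z ≤ 11. But constraint 9 requires x + z ≥ 12, and 12 > 11. Contradiction.

Unsatisfiable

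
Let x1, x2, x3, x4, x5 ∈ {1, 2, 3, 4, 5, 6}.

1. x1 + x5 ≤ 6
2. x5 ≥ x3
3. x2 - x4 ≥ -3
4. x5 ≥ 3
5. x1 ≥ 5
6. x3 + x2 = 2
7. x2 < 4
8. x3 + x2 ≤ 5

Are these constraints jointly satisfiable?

Unsatisfiable

From constraint 5: x1 ≥ 5. From constraint 4: x5 ≥ 3. Hence x1 + x5 ≥ 8. But constraint 1 requires x1 + x5 ≤ 6, and 6 < 8. Contradiction.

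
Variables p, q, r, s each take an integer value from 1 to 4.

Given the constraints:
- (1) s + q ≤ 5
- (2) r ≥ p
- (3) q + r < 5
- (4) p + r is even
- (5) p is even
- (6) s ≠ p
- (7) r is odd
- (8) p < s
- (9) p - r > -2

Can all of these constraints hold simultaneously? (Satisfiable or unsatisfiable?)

Unsatisfiable

Constraint 5 makes p even and constraint 7 makes r odd, so p + r must be odd. Constraint 4 says p + r is even — contradiction.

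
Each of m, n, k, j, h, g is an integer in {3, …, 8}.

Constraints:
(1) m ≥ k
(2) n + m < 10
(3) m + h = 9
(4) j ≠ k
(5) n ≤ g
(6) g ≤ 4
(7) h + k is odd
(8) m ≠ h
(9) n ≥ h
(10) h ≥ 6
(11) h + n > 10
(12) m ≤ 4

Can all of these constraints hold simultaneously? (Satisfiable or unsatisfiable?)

Unsatisfiable

From constraints 9 and 10: n ≥ h and h ≥ 6, so n ≥ 6. From constraints 5 and 6: n ≤ g and g ≤ 4, so n ≤ 4. But 4 < 6, so no value of n works.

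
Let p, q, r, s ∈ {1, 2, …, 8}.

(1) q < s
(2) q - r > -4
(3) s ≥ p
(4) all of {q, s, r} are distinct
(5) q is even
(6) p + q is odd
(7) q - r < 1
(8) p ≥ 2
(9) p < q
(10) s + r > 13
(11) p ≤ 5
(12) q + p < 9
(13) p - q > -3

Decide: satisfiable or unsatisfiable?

Take p = 3, q = 4, r = 6, s = 8. Then constraint 2: q - r = -2; constraint 7: q - r = -2, and every other listed constraint is also met.

Satisfiable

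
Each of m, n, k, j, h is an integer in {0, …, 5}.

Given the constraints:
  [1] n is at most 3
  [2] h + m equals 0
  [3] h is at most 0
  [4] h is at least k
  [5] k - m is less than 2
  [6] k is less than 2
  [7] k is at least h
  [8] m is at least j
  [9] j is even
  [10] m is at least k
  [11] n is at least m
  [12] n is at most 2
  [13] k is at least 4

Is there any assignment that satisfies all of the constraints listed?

From constraints 10 and 13: m ≥ k and k ≥ 4, so m ≥ 4. From constraints 1 and 11: m ≤ n and n ≤ 3, so m ≤ 3. But 3 < 4, so no value of m works.

Unsatisfiable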